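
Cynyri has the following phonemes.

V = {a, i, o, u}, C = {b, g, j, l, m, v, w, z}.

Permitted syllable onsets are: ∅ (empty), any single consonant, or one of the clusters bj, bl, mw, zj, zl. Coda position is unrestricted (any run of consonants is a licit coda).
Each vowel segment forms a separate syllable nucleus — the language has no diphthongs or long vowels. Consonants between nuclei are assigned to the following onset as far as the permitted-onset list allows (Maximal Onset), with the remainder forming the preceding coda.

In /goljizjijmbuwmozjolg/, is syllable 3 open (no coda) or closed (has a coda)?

The vowels are o, i, i, u, o, o — 6 nuclei, so 6 syllables.
/o…i/ gap (V1→V2): cluster /lj/ — the longest permitted-onset suffix is /j/; onset = /j/, preceding coda = /l/.
/i…i/ gap (V2→V3): cluster /zj/ — /zj/ is itself a permitted onset, so the whole cluster goes right; preceding coda = ∅.
/i…u/ gap (V3→V4): /jmb/ — longest licit onset from the right is /b/, leaving /jm/ as coda.
/u…o/ gap (V4→V5): /wm/ splits as /w/ + /m/ (/m/ is the longest suffix that is a licit onset).
/o…o/ gap (V5→V6): /zj/ is a licit onset in full, so it all attaches to the next syllable.
Syllabification: gol.ji.zjijm.buw.mo.zjolg.
Syllable 3 is /zjijm/ with coda /jm/, so it is closed.

closed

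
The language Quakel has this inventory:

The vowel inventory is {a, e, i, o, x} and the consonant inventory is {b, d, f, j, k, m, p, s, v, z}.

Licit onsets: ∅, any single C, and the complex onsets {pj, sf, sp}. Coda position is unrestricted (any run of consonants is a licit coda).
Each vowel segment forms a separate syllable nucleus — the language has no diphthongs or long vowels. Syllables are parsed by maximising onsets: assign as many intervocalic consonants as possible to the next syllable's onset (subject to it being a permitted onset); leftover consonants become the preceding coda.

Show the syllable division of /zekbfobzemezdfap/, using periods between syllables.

Vowels present: e, o, e, e, a; each is a nucleus, giving 5 syllables.
Between /e/ (V1) and /o/ (V2): /kbf/ splits as /kb/ + /f/ (/f/ is the longest suffix that is a licit onset).
Between /o/ (V2) and /e/ (V3): cluster /bz/ — the longest permitted-onset suffix is /z/; onset = /z/, preceding coda = /b/.
Between /e/ (V3) and /e/ (V4): just /m/ — single C goes to the following onset.
Between /e/ (V4) and /a/ (V5): /zdf/ — longest licit onset from the right is /f/, leaving /zd/ as coda.

zekb.fob.ze.mezd.fap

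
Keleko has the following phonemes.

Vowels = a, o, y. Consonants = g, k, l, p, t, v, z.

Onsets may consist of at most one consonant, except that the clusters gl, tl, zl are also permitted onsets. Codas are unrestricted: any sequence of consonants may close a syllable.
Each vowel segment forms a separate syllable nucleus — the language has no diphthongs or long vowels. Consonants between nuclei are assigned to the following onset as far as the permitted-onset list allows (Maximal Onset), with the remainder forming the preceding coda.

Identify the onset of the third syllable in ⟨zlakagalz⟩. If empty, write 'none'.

g

Vowels present: a, a, a; each is a nucleus, giving 3 syllables.
V1 /a/ – V2 /a/: /k/ → onset of the next syllable (single consonants are always licit onsets).
V2 /a/ – V3 /a/: /g/ is a single consonant, so it becomes the next onset.
Syllabification: zla.ka.galz.
Syllable 3 is /galz/: onset /g/, nucleus /a/, coda /lz/.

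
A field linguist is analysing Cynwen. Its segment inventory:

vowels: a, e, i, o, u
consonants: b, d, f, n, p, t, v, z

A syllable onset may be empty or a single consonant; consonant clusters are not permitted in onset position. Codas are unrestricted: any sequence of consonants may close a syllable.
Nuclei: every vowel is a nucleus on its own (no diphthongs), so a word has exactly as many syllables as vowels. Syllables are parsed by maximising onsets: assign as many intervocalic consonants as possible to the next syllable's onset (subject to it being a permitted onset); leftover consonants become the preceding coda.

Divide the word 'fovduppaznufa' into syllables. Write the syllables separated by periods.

fov.dup.paz.nu.fa

The vowels are o, u, a, u, a — 5 nuclei, so 5 syllables.
V1 /o/ – V2 /u/: /vd/ — longest licit onset from the right is /d/, leaving /v/ as coda.
V2 /u/ – V3 /a/: /pp/; trying suffixes from longest down, /p/ is the first permitted one, so coda /p/ | onset /p/.
V3 /a/ – V4 /u/: cluster /zn/ — the longest permitted-onset suffix is /n/; onset = /n/, preceding coda = /z/.
V4 /u/ – V5 /a/: just /f/ — single C goes to the following onset.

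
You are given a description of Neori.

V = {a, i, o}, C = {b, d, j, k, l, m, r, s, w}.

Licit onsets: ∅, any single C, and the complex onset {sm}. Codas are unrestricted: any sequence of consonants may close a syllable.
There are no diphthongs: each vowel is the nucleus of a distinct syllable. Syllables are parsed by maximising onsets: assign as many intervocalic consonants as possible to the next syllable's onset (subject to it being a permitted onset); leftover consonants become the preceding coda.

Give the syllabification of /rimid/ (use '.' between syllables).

ri.mid

Vowels present: i, i; each is a nucleus, giving 2 syllables.
V1 /i/ – V2 /i/: just /m/ — single C goes to the following onset.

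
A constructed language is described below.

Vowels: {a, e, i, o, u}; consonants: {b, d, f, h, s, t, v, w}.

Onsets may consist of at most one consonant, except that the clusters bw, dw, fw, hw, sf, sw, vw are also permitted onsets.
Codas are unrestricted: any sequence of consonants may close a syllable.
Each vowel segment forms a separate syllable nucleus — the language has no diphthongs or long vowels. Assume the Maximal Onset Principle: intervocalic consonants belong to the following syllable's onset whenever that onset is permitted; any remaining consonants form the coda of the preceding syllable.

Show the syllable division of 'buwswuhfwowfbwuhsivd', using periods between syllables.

buw.swuh.fwowf.bwuh.sivd

Vowels present: u, u, o, u, i; each is a nucleus, giving 5 syllables.
Between /u/ (V1) and /u/ (V2): /wsw/; trying suffixes from longest down, /sw/ is the first permitted one, so coda /w/ | onset /sw/.
Between /u/ (V2) and /o/ (V3): cluster /hfw/ — the longest permitted-onset suffix is /fw/; onset = /fw/, preceding coda = /h/.
Between /o/ (V3) and /u/ (V4): /wfbw/; trying suffixes from longest down, /bw/ is the first permitted one, so coda /wf/ | onset /bw/.
Between /u/ (V4) and /i/ (V5): /hs/ — longest licit onset from the right is /s/, leaving /h/ as coda.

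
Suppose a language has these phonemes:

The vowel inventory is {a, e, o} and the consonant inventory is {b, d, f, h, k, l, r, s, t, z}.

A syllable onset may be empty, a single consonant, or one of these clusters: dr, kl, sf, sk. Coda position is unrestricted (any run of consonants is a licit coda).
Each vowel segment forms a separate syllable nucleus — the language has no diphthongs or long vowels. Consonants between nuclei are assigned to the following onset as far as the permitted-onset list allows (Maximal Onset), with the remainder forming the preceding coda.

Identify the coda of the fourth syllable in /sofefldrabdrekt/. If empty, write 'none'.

Vowels present: o, e, a, e; each is a nucleus, giving 4 syllables.
σ1/σ2 boundary: just /f/ — single C goes to the following onset.
σ2/σ3 boundary: /fldr/; trying suffixes from longest down, /dr/ is the first permitted one, so coda /fl/ | onset /dr/.
σ3/σ4 boundary: /bdr/ splits as /b/ + /dr/ (/dr/ is the longest suffix that is a licit onset).
Putting it together: so.fefl.drab.drekt.
Syllable 4 is /drekt/: onset /dr/, nucleus /e/, coda /kt/.

kt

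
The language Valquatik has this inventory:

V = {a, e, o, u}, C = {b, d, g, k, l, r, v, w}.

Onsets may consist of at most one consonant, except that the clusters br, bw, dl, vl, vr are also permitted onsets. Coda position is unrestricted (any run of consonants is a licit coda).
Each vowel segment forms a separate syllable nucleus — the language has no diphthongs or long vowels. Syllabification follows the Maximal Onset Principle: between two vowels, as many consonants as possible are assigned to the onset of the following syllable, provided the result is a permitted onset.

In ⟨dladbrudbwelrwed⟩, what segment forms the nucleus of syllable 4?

e

Nuclei (vowels): a, u, e, e → 4 syllables.
The fourth nucleus (vowel 4 from the left) is /e/.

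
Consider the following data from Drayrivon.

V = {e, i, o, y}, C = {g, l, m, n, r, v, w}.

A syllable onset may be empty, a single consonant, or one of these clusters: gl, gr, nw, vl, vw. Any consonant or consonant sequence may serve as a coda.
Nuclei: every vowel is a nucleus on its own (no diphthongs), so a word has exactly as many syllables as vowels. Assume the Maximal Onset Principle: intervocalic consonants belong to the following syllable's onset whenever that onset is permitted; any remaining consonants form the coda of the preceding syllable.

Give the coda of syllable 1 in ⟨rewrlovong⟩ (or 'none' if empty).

Vowels present: e, o, o; each is a nucleus, giving 3 syllables.
σ1/σ2 boundary: /wrl/ splits as /wr/ + /l/ (/l/ is the longest suffix that is a licit onset).
σ2/σ3 boundary: /v/ → onset of the next syllable (single consonants are always licit onsets).
So the parse is rewr.lo.vong.
Syllable 1 is /rewr/: onset /r/, nucleus /e/, coda /wr/.

wr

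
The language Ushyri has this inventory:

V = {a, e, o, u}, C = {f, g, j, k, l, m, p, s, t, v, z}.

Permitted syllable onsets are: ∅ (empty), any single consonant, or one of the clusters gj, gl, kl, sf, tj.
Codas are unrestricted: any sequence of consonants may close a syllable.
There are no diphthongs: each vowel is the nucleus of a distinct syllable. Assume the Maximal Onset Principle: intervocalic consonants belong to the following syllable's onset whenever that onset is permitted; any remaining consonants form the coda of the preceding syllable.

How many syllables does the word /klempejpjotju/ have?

Vowels present: e, e, o, u; each is a nucleus, giving 4 syllables.

4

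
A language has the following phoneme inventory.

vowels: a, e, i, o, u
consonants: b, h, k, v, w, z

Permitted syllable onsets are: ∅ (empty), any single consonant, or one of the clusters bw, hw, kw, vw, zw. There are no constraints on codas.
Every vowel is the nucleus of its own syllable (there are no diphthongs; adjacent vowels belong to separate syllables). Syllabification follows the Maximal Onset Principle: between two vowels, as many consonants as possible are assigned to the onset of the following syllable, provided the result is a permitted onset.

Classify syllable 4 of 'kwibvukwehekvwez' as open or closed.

closed

Vowels present: i, u, e, e, e; each is a nucleus, giving 5 syllables.
/i…u/ gap (V1→V2): /bv/ — longest licit onset from the right is /v/, leaving /b/ as coda.
/u…e/ gap (V2→V3): /kw/ is a licit onset in full, so it all attaches to the next syllable.
/e…e/ gap (V3→V4): /h/ is a single consonant, so it becomes the next onset.
/e…e/ gap (V4→V5): cluster /kvw/ — the longest permitted-onset suffix is /vw/; onset = /vw/, preceding coda = /k/.
Result: kwib.vu.kwe.hek.vwez.
Syllable 4 is /hek/ with coda /k/, so it is closed.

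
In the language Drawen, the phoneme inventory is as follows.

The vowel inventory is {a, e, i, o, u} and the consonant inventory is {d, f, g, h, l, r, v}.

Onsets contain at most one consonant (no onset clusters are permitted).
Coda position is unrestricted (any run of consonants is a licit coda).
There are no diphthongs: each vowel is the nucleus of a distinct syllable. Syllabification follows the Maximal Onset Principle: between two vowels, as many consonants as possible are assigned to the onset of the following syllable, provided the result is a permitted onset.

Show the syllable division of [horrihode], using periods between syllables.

hor.ri.ho.de

Vowels present: o, i, o, e; each is a nucleus, giving 4 syllables.
σ1/σ2 boundary: /rr/ splits as /r/ + /r/ (/r/ is the longest suffix that is a licit onset).
σ2/σ3 boundary: /h/ is a single consonant, so it becomes the next onset.
σ3/σ4 boundary: /d/ is a single consonant, so it becomes the next onset.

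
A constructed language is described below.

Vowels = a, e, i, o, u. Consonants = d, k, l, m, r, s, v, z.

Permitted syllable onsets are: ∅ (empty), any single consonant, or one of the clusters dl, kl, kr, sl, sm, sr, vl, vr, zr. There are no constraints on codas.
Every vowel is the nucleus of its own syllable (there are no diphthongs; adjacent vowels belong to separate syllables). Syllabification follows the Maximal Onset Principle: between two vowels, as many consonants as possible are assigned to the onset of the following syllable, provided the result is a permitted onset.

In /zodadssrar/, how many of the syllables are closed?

Nuclei (vowels): o, a, a → 3 syllables.
V1 /o/ – V2 /a/: /d/ → onset of the next syllable (single consonants are always licit onsets).
V2 /a/ – V3 /a/: cluster /dssr/ — the longest permitted-onset suffix is /sr/; onset = /sr/, preceding coda = /ds/.
Syllabification: zo.dads.srar.
Classifying each syllable: /zo/ (open), /dads/ (closed), /srar/ (closed).
Closed syllables: 2.

2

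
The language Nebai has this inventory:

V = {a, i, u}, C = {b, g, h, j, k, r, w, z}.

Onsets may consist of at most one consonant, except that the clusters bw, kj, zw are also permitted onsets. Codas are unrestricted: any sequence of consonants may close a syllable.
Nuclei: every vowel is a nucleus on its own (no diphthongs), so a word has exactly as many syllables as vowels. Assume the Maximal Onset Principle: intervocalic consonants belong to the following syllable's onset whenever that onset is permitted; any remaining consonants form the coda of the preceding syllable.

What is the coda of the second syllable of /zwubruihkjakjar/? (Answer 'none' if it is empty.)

Vowels present: u, u, i, a, a; each is a nucleus, giving 5 syllables.
Between /u/ (V1) and /u/ (V2): /br/ — longest licit onset from the right is /r/, leaving /b/ as coda.
Between /u/ (V2) and /i/ (V3): no consonants, so the boundary falls immediately after /u/.
Between /i/ (V3) and /a/ (V4): /hkj/ splits as /h/ + /kj/ (/kj/ is the longest suffix that is a licit onset).
Between /a/ (V4) and /a/ (V5): /kj/ is a licit onset in full, so it all attaches to the next syllable.
Result: zwub.ru.ih.kja.kjar.
Syllable 2 is /ru/: onset /r/, nucleus /u/, coda ∅.

none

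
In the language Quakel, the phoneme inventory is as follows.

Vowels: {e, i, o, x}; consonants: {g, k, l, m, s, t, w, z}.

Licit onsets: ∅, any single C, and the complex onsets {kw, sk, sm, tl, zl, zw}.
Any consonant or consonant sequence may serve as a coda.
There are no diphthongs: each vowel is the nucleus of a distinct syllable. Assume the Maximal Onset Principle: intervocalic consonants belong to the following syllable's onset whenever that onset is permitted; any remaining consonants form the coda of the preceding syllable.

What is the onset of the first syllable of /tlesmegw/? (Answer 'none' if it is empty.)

Nuclei (vowels): e, e → 2 syllables.
σ1/σ2 boundary: cluster /sm/ — /sm/ is itself a permitted onset, so the whole cluster goes right; preceding coda = ∅.
So the parse is tle.smegw.
Syllable 1 is /tle/: onset /tl/, nucleus /e/, coda ∅.

tl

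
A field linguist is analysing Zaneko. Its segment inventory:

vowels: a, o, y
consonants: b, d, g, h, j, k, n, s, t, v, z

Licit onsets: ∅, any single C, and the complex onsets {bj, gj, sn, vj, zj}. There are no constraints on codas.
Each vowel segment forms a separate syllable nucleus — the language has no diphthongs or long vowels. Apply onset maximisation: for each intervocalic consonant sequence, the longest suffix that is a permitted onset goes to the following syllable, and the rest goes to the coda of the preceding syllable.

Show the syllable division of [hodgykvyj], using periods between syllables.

Vowels present: o, y, y; each is a nucleus, giving 3 syllables.
V1 /o/ – V2 /y/: cluster /dg/ — the longest permitted-onset suffix is /g/; onset = /g/, preceding coda = /d/.
V2 /y/ – V3 /y/: /kv/ — longest licit onset from the right is /v/, leaving /k/ as coda.

hod.gyk.vyj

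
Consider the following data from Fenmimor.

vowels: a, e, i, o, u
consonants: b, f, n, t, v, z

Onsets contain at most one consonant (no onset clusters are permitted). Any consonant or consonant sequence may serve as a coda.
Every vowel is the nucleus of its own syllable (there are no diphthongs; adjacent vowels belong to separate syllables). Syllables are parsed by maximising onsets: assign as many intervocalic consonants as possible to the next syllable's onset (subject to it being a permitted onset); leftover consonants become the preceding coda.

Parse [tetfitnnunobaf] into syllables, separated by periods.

Vowels present: e, i, u, o, a; each is a nucleus, giving 5 syllables.
V1 /e/ – V2 /i/: /tf/ splits as /t/ + /f/ (/f/ is the longest suffix that is a licit onset).
V2 /i/ – V3 /u/: /tnn/; trying suffixes from longest down, /n/ is the first permitted one, so coda /tn/ | onset /n/.
V3 /u/ – V4 /o/: just /n/ — single C goes to the following onset.
V4 /o/ – V5 /a/: /b/ → onset of the next syllable (single consonants are always licit onsets).

tet.fitn.nu.no.baf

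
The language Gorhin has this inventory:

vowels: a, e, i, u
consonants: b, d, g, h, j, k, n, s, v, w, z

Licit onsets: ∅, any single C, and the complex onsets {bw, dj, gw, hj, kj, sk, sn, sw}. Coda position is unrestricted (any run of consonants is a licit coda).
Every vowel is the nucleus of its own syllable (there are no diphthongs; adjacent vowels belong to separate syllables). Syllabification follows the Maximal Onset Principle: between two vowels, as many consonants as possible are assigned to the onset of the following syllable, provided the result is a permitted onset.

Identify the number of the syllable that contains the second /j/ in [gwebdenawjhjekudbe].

Vowels present: e, e, a, e, u, e; each is a nucleus, giving 6 syllables.
Between /e/ (V1) and /e/ (V2): /bd/ — longest licit onset from the right is /d/, leaving /b/ as coda.
Between /e/ (V2) and /a/ (V3): /n/ → onset of the next syllable (single consonants are always licit onsets).
Between /a/ (V3) and /e/ (V4): cluster /wjhj/ — the longest permitted-onset suffix is /hj/; onset = /hj/, preceding coda = /wj/.
Between /e/ (V4) and /u/ (V5): /k/ is a single consonant, so it becomes the next onset.
Between /u/ (V5) and /e/ (V6): cluster /db/ — the longest permitted-onset suffix is /b/; onset = /b/, preceding coda = /d/.
Syllabification: gweb.de.nawj.hje.kud.be.
The second /j/ is in the onset of syllable 4 (/hje/).

4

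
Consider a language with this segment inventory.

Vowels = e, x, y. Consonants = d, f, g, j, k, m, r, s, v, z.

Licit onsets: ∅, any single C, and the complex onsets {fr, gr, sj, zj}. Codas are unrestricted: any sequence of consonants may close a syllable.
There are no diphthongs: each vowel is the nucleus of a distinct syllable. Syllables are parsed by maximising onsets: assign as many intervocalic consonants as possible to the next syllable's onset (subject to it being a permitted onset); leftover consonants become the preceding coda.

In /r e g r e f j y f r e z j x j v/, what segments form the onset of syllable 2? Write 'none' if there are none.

gr

Vowels present: e, e, y, e, x; each is a nucleus, giving 5 syllables.
Between /e/ (V1) and /e/ (V2): /gr/ — entire cluster is a permitted onset → onset /gr/, coda ∅.
Between /e/ (V2) and /y/ (V3): cluster /fj/ — the longest permitted-onset suffix is /j/; onset = /j/, preceding coda = /f/.
Between /y/ (V3) and /e/ (V4): /fr/ is a licit onset in full, so it all attaches to the next syllable.
Between /e/ (V4) and /x/ (V5): cluster /zj/ — /zj/ is itself a permitted onset, so the whole cluster goes right; preceding coda = ∅.
Syllabification: re.gref.jy.fre.zjxjv.
Syllable 2 is /gref/: onset /gr/, nucleus /e/, coda /f/.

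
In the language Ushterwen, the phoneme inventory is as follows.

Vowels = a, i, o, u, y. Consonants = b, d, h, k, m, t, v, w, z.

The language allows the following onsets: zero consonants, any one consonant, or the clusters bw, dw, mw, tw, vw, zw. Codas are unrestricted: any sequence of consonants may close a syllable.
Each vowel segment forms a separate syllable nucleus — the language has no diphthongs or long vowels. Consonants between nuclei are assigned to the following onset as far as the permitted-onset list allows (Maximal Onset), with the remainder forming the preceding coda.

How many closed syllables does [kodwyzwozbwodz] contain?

2

Nuclei (vowels): o, y, o, o → 4 syllables.
Between /o/ (V1) and /y/ (V2): /dw/ — entire cluster is a permitted onset → onset /dw/, coda ∅.
Between /y/ (V2) and /o/ (V3): /zw/ — entire cluster is a permitted onset → onset /zw/, coda ∅.
Between /o/ (V3) and /o/ (V4): /zbw/ — longest licit onset from the right is /bw/, leaving /z/ as coda.
So the parse is ko.dwy.zwoz.bwodz.
Classifying each syllable: /ko/ (open), /dwy/ (open), /zwoz/ (closed), /bwodz/ (closed).
Closed syllables: 2.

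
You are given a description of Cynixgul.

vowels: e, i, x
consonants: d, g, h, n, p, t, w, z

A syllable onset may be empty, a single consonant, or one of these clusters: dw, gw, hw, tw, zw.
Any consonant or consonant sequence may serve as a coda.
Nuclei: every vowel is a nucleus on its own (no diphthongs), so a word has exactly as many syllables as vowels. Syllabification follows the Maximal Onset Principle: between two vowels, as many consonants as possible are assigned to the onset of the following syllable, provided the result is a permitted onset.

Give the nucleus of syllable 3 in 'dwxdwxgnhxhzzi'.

x

Nuclei (vowels): x, x, x, i → 4 syllables.
The third nucleus (vowel 3 from the left) is /x/.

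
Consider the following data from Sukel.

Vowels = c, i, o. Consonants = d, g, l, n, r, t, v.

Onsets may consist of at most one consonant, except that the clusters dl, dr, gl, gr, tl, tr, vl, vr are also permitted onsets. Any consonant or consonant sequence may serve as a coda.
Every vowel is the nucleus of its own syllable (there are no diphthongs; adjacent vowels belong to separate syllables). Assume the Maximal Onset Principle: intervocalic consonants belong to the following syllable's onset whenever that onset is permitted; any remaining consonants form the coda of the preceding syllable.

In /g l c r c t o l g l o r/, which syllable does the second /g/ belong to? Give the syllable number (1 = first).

4

The vowels are c, c, o, o — 4 nuclei, so 4 syllables.
Between /c/ (V1) and /c/ (V2): /r/ is a single consonant, so it becomes the next onset.
Between /c/ (V2) and /o/ (V3): /t/ is a single consonant, so it becomes the next onset.
Between /o/ (V3) and /o/ (V4): /lgl/ — longest licit onset from the right is /gl/, leaving /l/ as coda.
Putting it together: glc.rc.tol.glor.
The second /g/ is in the onset of syllable 4 (/glor/).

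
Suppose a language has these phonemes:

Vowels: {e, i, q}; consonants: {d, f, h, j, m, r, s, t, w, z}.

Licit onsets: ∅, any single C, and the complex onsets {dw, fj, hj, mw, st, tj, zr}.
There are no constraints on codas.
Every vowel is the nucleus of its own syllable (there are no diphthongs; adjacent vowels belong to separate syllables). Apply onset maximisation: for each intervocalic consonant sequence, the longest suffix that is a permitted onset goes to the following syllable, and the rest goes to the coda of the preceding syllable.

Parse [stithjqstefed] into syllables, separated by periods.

Nuclei (vowels): i, q, e, e → 4 syllables.
V1 /i/ – V2 /q/: /thj/ — longest licit onset from the right is /hj/, leaving /t/ as coda.
V2 /q/ – V3 /e/: /st/ is a licit onset in full, so it all attaches to the next syllable.
V3 /e/ – V4 /e/: just /f/ — single C goes to the following onset.

stit.hjq.ste.fed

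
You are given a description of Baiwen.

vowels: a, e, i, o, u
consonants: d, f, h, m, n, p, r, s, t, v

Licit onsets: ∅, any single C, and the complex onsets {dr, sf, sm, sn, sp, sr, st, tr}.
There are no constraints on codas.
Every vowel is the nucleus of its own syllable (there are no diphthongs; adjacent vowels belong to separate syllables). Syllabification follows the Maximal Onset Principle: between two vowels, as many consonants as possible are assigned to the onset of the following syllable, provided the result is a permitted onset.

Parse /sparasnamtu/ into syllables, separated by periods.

Nuclei (vowels): a, a, a, u → 4 syllables.
Between /a/ (V1) and /a/ (V2): /r/ is a single consonant, so it becomes the next onset.
Between /a/ (V2) and /a/ (V3): /sn/ is a licit onset in full, so it all attaches to the next syllable.
Between /a/ (V3) and /u/ (V4): /mt/ — longest licit onset from the right is /t/, leaving /m/ as coda.

spa.ra.snam.tu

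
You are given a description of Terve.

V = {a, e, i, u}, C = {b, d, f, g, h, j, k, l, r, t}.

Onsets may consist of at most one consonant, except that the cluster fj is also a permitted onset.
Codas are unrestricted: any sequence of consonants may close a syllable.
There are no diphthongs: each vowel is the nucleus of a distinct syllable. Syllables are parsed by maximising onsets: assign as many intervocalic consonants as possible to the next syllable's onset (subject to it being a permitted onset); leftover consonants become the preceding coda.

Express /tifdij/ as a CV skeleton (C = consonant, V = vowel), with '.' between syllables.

CVC.CVC

Nuclei (vowels): i, i → 2 syllables.
σ1/σ2 boundary: /fd/ — longest licit onset from the right is /d/, leaving /f/ as coda.
Result: tif.dij.
Mapping each syllable to C/V: /tif/ → CVC, /dij/ → CVC.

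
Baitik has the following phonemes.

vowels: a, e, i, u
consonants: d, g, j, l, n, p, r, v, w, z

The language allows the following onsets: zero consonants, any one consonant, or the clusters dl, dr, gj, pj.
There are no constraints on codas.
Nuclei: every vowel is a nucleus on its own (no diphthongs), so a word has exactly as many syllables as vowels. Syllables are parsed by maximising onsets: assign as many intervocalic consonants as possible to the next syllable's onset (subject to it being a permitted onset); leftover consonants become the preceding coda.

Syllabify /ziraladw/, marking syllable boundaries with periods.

zi.ra.ladw

Nuclei (vowels): i, a, a → 3 syllables.
Between /i/ (V1) and /a/ (V2): /r/ is a single consonant, so it becomes the next onset.
Between /a/ (V2) and /a/ (V3): /l/ → onset of the next syllable (single consonants are always licit onsets).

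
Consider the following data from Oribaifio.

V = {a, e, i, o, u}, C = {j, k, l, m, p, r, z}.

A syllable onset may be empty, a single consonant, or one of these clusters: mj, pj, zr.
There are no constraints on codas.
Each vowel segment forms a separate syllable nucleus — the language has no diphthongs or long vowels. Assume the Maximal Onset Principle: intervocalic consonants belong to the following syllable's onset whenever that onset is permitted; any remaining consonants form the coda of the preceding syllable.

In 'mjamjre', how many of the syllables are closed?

The vowels are a, e — 2 nuclei, so 2 syllables.
Between /a/ (V1) and /e/ (V2): cluster /mjr/ — the longest permitted-onset suffix is /r/; onset = /r/, preceding coda = /mj/.
Syllabification: mjamj.re.
Classifying each syllable: /mjamj/ (closed), /re/ (open).
Closed syllables: 1.

1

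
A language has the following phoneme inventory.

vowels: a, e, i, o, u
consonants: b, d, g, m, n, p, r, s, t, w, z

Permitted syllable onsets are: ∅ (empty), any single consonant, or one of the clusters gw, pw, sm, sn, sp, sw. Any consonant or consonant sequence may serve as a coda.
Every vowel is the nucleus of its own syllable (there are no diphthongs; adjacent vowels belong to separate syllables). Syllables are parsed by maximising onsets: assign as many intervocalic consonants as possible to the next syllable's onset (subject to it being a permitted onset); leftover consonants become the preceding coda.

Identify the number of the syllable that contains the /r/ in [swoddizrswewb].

Nuclei (vowels): o, i, e → 3 syllables.
σ1/σ2 boundary: cluster /dd/ — the longest permitted-onset suffix is /d/; onset = /d/, preceding coda = /d/.
σ2/σ3 boundary: cluster /zrsw/ — the longest permitted-onset suffix is /sw/; onset = /sw/, preceding coda = /zr/.
Result: swod.dizr.swewb.
The /r/ is in the coda of syllable 2 (/dizr/).

2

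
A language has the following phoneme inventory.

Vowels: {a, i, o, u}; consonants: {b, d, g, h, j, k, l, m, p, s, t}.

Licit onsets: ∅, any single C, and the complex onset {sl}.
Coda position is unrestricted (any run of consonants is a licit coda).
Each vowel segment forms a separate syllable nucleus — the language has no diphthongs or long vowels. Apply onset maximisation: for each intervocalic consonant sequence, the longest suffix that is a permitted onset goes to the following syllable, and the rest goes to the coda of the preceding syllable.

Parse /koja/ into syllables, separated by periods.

ko.ja

Nuclei (vowels): o, a → 2 syllables.
V1 /o/ – V2 /a/: /j/ → onset of the next syllable (single consonants are always licit onsets).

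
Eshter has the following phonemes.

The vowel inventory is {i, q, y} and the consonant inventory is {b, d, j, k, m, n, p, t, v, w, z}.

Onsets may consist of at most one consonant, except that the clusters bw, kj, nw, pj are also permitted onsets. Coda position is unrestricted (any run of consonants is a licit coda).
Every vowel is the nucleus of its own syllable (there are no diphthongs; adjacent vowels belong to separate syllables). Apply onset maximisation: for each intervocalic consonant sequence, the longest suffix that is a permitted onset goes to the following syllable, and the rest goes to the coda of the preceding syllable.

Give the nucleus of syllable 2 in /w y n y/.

The vowels are y, y — 2 nuclei, so 2 syllables.
The second nucleus (vowel 2 from the left) is /y/.

y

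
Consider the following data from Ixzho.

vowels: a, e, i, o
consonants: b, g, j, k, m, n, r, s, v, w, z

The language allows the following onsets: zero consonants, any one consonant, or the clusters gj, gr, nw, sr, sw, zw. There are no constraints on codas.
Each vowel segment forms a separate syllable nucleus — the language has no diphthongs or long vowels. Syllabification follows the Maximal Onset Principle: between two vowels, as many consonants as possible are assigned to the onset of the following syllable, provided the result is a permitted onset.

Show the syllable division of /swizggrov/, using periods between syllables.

swizg.grov

Nuclei (vowels): i, o → 2 syllables.
Between /i/ (V1) and /o/ (V2): /zggr/; trying suffixes from longest down, /gr/ is the first permitted one, so coda /zg/ | onset /gr/.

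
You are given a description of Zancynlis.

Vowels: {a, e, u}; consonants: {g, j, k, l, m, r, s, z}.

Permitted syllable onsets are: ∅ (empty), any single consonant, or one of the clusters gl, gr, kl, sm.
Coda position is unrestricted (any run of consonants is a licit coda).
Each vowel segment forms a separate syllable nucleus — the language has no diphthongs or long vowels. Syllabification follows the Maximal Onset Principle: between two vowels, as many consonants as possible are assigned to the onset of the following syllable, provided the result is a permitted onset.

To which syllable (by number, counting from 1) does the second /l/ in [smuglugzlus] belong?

3

The vowels are u, u, u — 3 nuclei, so 3 syllables.
σ1/σ2 boundary: cluster /gl/ — /gl/ is itself a permitted onset, so the whole cluster goes right; preceding coda = ∅.
σ2/σ3 boundary: /gzl/ splits as /gz/ + /l/ (/l/ is the longest suffix that is a licit onset).
So the parse is smu.glugz.lus.
The second /l/ is in the onset of syllable 3 (/lus/).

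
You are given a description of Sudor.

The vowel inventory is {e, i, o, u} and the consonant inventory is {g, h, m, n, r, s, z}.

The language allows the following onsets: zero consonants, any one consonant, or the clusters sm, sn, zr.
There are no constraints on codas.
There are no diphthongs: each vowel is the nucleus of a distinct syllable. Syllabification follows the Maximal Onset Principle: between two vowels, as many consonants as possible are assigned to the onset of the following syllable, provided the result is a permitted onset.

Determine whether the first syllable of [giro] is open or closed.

open

The vowels are i, o — 2 nuclei, so 2 syllables.
Between /i/ (V1) and /o/ (V2): /r/ → onset of the next syllable (single consonants are always licit onsets).
Syllabification: gi.ro.
Syllable 1 is /gi/; it ends in its nucleus with no coda, so it is open.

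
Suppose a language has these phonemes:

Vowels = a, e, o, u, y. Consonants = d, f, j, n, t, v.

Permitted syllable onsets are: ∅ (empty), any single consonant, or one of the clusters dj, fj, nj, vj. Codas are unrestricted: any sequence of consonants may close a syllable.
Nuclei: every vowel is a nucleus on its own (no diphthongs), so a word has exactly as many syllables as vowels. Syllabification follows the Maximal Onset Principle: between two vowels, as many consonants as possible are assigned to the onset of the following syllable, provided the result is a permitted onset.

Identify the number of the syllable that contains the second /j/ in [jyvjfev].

1

Nuclei (vowels): y, e → 2 syllables.
Between /y/ (V1) and /e/ (V2): cluster /vjf/ — the longest permitted-onset suffix is /f/; onset = /f/, preceding coda = /vj/.
Putting it together: jyvj.fev.
The second /j/ is in the coda of syllable 1 (/jyvj/).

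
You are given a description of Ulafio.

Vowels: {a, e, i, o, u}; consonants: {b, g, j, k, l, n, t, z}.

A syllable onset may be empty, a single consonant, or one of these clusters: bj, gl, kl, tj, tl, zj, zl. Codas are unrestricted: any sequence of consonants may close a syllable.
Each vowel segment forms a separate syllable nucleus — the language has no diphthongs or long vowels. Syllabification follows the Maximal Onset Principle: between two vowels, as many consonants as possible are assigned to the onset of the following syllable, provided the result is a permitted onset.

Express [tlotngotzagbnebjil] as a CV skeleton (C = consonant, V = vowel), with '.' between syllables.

Vowels present: o, o, a, e, i; each is a nucleus, giving 5 syllables.
/o…o/ gap (V1→V2): /tng/ — longest licit onset from the right is /g/, leaving /tn/ as coda.
/o…a/ gap (V2→V3): /tz/ — longest licit onset from the right is /z/, leaving /t/ as coda.
/a…e/ gap (V3→V4): /gbn/ splits as /gb/ + /n/ (/n/ is the longest suffix that is a licit onset).
/e…i/ gap (V4→V5): /bj/ — entire cluster is a permitted onset → onset /bj/, coda ∅.
Result: tlotn.got.zagb.ne.bjil.
Mapping each syllable to C/V: /tlotn/ → CCVCC, /got/ → CVC, /zagb/ → CVCC, /ne/ → CV, /bjil/ → CCVC.

CCVCC.CVC.CVCC.CV.CCVC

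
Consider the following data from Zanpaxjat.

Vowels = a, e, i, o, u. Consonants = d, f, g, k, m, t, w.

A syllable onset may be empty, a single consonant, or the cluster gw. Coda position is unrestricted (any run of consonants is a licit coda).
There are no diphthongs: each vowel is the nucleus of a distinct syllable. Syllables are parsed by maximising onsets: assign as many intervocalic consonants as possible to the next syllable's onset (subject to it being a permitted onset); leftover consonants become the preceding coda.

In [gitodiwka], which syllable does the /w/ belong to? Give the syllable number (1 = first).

3

Nuclei (vowels): i, o, i, a → 4 syllables.
Between /i/ (V1) and /o/ (V2): just /t/ — single C goes to the following onset.
Between /o/ (V2) and /i/ (V3): /d/ → onset of the next syllable (single consonants are always licit onsets).
Between /i/ (V3) and /a/ (V4): cluster /wk/ — the longest permitted-onset suffix is /k/; onset = /k/, preceding coda = /w/.
So the parse is gi.to.diw.ka.
The /w/ is in the coda of syllable 3 (/diw/).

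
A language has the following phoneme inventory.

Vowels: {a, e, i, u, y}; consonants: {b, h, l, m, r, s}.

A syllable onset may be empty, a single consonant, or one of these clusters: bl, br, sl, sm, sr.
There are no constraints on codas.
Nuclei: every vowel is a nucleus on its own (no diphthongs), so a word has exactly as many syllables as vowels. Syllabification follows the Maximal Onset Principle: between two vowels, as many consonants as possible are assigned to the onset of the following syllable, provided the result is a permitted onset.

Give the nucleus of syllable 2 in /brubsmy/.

y

Nuclei (vowels): u, y → 2 syllables.
The second nucleus (vowel 2 from the left) is /y/.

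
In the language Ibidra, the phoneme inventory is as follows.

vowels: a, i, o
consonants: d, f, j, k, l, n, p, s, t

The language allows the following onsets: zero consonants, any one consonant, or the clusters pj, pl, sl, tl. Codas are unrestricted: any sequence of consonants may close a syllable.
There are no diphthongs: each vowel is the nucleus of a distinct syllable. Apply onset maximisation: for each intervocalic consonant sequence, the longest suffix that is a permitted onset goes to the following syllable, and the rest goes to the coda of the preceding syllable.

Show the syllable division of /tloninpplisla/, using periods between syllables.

The vowels are o, i, i, a — 4 nuclei, so 4 syllables.
V1 /o/ – V2 /i/: /n/ → onset of the next syllable (single consonants are always licit onsets).
V2 /i/ – V3 /i/: /nppl/ splits as /np/ + /pl/ (/pl/ is the longest suffix that is a licit onset).
V3 /i/ – V4 /a/: /sl/ — entire cluster is a permitted onset → onset /sl/, coda ∅.

tlo.ninp.pli.sla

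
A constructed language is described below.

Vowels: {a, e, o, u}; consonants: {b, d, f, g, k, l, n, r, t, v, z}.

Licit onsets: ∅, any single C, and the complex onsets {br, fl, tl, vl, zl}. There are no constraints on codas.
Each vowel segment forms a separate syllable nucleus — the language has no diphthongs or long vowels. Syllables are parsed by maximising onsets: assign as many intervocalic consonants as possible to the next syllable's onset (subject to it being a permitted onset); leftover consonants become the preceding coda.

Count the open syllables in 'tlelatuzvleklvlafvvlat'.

Vowels present: e, a, u, e, a, a; each is a nucleus, giving 6 syllables.
σ1/σ2 boundary: just /l/ — single C goes to the following onset.
σ2/σ3 boundary: /t/ → onset of the next syllable (single consonants are always licit onsets).
σ3/σ4 boundary: /zvl/ — longest licit onset from the right is /vl/, leaving /z/ as coda.
σ4/σ5 boundary: /klvl/ — longest licit onset from the right is /vl/, leaving /kl/ as coda.
σ5/σ6 boundary: cluster /fvvl/ — the longest permitted-onset suffix is /vl/; onset = /vl/, preceding coda = /fv/.
Syllabification: tle.la.tuz.vlekl.vlafv.vlat.
Classifying each syllable: /tle/ (open), /la/ (open), /tuz/ (closed), /vlekl/ (closed), /vlafv/ (closed), /vlat/ (closed).
Open syllables: 2.

2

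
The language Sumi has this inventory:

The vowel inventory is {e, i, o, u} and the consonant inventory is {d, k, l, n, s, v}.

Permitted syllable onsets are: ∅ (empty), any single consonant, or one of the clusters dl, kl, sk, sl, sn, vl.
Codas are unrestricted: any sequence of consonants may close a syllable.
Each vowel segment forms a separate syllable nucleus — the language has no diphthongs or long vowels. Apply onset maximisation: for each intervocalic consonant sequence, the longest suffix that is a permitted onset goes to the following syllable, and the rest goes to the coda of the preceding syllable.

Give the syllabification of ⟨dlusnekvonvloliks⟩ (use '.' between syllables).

Nuclei (vowels): u, e, o, o, i → 5 syllables.
Between /u/ (V1) and /e/ (V2): cluster /sn/ — /sn/ is itself a permitted onset, so the whole cluster goes right; preceding coda = ∅.
Between /e/ (V2) and /o/ (V3): cluster /kv/ — the longest permitted-onset suffix is /v/; onset = /v/, preceding coda = /k/.
Between /o/ (V3) and /o/ (V4): /nvl/; trying suffixes from longest down, /vl/ is the first permitted one, so coda /n/ | onset /vl/.
Between /o/ (V4) and /i/ (V5): /l/ is a single consonant, so it becomes the next onset.

dlu.snek.von.vlo.liks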